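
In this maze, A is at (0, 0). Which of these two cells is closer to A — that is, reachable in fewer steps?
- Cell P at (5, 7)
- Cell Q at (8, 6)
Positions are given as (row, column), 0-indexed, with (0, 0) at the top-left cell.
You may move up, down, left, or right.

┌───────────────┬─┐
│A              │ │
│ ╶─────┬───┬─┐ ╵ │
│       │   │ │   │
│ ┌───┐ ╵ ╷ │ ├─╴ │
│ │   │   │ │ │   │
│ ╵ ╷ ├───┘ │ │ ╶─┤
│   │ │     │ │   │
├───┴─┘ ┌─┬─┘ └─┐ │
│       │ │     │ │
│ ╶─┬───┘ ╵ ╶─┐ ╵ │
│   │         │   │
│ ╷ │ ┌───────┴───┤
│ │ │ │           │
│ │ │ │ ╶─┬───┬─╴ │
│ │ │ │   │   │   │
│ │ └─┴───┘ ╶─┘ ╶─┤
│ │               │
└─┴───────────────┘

Shortest path A → P at (5, 7): 16 steps
Shortest path A → Q at (8, 6): 26 steps

P is closer (16 steps vs 26 steps).

Path to P:

┌───────────────┬─┐
│A → → → → → → ↓│ │
│ ╶─────┬───┬─┐ ╵ │
│       │   │ │↳ ↓│
│ ┌───┐ ╵ ╷ │ ├─╴ │
│ │   │   │ │ │↓ ↲│
│ ╵ ╷ ├───┘ │ │ ╶─┤
│   │ │     │ │↳ ↓│
├───┴─┘ ┌─┬─┘ └─┐ │
│       │ │     │↓│
│ ╶─┬───┘ ╵ ╶─┐ ╵ │
│   │         │P ↲│
│ ╷ │ ┌───────┴───┤
│ │ │ │           │
│ │ │ │ ╶─┬───┬─╴ │
│ │ │ │   │   │   │
│ │ └─┴───┘ ╶─┘ ╶─┤
│ │               │
└─┴───────────────┘

Path to Q:

┌───────────────┬─┐
│A              │ │
│ ╶─────┬───┬─┐ ╵ │
│↳ → → ↓│↱ ↓│ │   │
│ ┌───┐ ╵ ╷ │ ├─╴ │
│ │   │↳ ↑│↓│ │   │
│ ╵ ╷ ├───┘ │ │ ╶─┤
│   │ │↓ ← ↲│ │   │
├───┴─┘ ┌─┬─┘ └─┐ │
│↓ ← ← ↲│ │     │ │
│ ╶─┬───┘ ╵ ╶─┐ ╵ │
│↳ ↓│         │   │
│ ╷ │ ┌───────┴───┤
│ │↓│ │           │
│ │ │ │ ╶─┬───┬─╴ │
│ │↓│ │   │   │   │
│ │ └─┴───┘ ╶─┘ ╶─┤
│ │↳ → → → → Q    │
└─┴───────────────┘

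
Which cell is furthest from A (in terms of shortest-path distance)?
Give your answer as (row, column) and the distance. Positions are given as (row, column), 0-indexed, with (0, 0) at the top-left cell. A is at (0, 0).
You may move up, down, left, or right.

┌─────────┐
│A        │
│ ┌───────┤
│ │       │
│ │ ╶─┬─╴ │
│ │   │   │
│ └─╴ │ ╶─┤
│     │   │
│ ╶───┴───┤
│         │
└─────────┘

Computing BFS distances from A to all cells:
Furthest cell: (3, 4)
Distance: 15 steps

Path from A to the furthest cell:

┌─────────┐
│A        │
│ ┌───────┤
│↓│↱ → → ↓│
│ │ ╶─┬─╴ │
│↓│↑ ↰│↓ ↲│
│ └─╴ │ ╶─┤
│↳ → ↑│↳ B│
│ ╶───┴───┤
│         │
└─────────┘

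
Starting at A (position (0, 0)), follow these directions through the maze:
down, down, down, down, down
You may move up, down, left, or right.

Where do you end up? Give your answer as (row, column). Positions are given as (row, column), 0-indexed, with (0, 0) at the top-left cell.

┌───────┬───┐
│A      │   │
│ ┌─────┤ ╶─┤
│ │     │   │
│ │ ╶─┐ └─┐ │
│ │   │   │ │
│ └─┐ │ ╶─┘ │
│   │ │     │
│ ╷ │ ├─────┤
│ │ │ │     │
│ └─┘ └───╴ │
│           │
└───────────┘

Following directions step by step:
Start: (0, 0)
  down: (0, 0) → (1, 0)
  down: (1, 0) → (2, 0)
  down: (2, 0) → (3, 0)
  down: (3, 0) → (4, 0)
  down: (4, 0) → (5, 0)
Final position: (5, 0)

Path taken:

┌───────┬───┐
│A      │   │
│ ┌─────┤ ╶─┤
│↓│     │   │
│ │ ╶─┐ └─┐ │
│↓│   │   │ │
│ └─┐ │ ╶─┘ │
│↓  │ │     │
│ ╷ │ ├─────┤
│↓│ │ │     │
│ └─┘ └───╴ │
│B          │
└───────────┘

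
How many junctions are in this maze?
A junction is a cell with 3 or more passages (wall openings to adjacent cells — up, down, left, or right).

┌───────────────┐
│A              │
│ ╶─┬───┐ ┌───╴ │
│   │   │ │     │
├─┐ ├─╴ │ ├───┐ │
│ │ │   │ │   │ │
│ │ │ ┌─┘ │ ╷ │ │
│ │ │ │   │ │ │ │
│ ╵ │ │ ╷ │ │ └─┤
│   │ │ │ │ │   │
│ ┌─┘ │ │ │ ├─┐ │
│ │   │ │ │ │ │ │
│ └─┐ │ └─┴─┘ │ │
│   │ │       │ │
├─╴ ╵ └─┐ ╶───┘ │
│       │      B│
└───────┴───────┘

Checking each cell for number of passages:

Junctions found (3+ passages):
  (0, 4): 3 passages
  (1, 7): 3 passages
  (3, 4): 3 passages
  (4, 0): 3 passages
  (5, 2): 3 passages
  (6, 4): 3 passages
  (7, 1): 3 passages
  (7, 2): 3 passages
Total junctions: 8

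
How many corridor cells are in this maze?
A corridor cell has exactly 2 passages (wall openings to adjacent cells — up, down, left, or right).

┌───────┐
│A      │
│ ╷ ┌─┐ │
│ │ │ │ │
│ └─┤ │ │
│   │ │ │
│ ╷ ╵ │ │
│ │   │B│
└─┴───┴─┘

Counting cells with exactly 2 passages:
Total corridor cells: 10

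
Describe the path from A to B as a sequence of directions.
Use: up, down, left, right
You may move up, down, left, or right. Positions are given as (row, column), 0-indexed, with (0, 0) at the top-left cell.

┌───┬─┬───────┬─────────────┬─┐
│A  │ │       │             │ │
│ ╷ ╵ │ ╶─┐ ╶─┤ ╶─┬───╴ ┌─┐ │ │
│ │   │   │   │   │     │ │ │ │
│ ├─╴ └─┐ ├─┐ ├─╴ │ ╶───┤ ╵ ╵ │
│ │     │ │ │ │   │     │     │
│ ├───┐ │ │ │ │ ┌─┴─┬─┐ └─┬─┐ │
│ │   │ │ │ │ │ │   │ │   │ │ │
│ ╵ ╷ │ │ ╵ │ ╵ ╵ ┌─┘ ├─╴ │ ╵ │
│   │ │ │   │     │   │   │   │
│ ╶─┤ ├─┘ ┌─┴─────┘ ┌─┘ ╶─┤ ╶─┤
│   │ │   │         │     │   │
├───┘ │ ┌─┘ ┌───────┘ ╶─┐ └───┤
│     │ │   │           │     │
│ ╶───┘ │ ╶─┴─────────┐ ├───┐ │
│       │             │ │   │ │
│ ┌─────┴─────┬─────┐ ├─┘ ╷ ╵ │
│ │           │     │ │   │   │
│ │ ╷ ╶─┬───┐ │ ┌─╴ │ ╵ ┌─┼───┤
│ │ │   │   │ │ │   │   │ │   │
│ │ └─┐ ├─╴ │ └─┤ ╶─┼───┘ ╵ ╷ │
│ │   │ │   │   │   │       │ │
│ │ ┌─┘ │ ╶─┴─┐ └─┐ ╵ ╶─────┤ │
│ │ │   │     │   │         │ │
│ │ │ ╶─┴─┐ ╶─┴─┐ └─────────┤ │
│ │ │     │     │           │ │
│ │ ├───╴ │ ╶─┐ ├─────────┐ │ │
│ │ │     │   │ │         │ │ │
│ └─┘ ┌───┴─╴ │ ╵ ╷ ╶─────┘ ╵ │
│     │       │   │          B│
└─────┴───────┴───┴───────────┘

Finding the path and converting it to directions:
Path through cells: (0,0) → (1,0) → (2,0) → (3,0) → (4,0) → (4,1) → (3,1) → (3,2) → (4,2) → (5,2) → (6,2) → (6,1) → (6,0) → (7,0) → (8,0) → (9,0) → (10,0) → (11,0) → (12,0) → (13,0) → (14,0) → (14,1) → (14,2) → (13,2) → (13,3) → (13,4) → (12,4) → (12,3) → (12,2) → (11,2) → (11,3) → (10,3) → (9,3) → (9,2) → (8,2) → (8,3) → (8,4) → (8,5) → (8,6) → (9,6) → (10,6) → (10,7) → (11,7) → (11,8) → (12,8) → (12,9) → (12,10) → (12,11) → (12,12) → (12,13) → (13,13) → (14,13) → (14,14)
Directions: down, down, down, down, right, up, right, down, down, down, left, left, down, down, down, down, down, down, down, down, right, right, up, right, right, up, left, left, up, right, up, up, left, up, right, right, right, right, down, down, right, down, right, down, right, right, right, right, right, down, down, right

Solution:

┌───┬─┬───────┬─────────────┬─┐
│A  │ │       │             │ │
│ ╷ ╵ │ ╶─┐ ╶─┤ ╶─┬───╴ ┌─┐ │ │
│↓│   │   │   │   │     │ │ │ │
│ ├─╴ └─┐ ├─┐ ├─╴ │ ╶───┤ ╵ ╵ │
│↓│     │ │ │ │   │     │     │
│ ├───┐ │ │ │ │ ┌─┴─┬─┐ └─┬─┐ │
│↓│↱ ↓│ │ │ │ │ │   │ │   │ │ │
│ ╵ ╷ │ │ ╵ │ ╵ ╵ ┌─┘ ├─╴ │ ╵ │
│↳ ↑│↓│ │   │     │   │   │   │
│ ╶─┤ ├─┘ ┌─┴─────┘ ┌─┘ ╶─┤ ╶─┤
│   │↓│   │         │     │   │
├───┘ │ ┌─┘ ┌───────┘ ╶─┐ └───┤
│↓ ← ↲│ │   │           │     │
│ ╶───┘ │ ╶─┴─────────┐ ├───┐ │
│↓      │             │ │   │ │
│ ┌─────┴─────┬─────┐ ├─┘ ╷ ╵ │
│↓│  ↱ → → → ↓│     │ │   │   │
│ │ ╷ ╶─┬───┐ │ ┌─╴ │ ╵ ┌─┼───┤
│↓│ │↑ ↰│   │↓│ │   │   │ │   │
│ │ └─┐ ├─╴ │ └─┤ ╶─┼───┘ ╵ ╷ │
│↓│   │↑│   │↳ ↓│   │       │ │
│ │ ┌─┘ │ ╶─┴─┐ └─┐ ╵ ╶─────┤ │
│↓│ │↱ ↑│     │↳ ↓│         │ │
│ │ │ ╶─┴─┐ ╶─┴─┐ └─────────┤ │
│↓│ │↑ ← ↰│     │↳ → → → → ↓│ │
│ │ ├───╴ │ ╶─┐ ├─────────┐ │ │
│↓│ │↱ → ↑│   │ │         │↓│ │
│ └─┘ ┌───┴─╴ │ ╵ ╷ ╶─────┘ ╵ │
│↳ → ↑│       │   │        ↳ B│
└─────┴───────┴───┴───────────┘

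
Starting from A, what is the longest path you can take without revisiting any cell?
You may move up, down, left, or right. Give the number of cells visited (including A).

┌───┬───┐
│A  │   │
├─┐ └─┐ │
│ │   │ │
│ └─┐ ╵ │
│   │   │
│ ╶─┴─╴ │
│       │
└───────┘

Finding longest simple path using DFS:
Start: (0, 0)
Longest path visits 12 cells
Path: A → right → down → right → down → right → down → left → left → left → up → up

Solution:

┌───┬───┐
│A ↓│   │
├─┐ └─┐ │
│B│↳ ↓│ │
│ └─┐ ╵ │
│↑  │↳ ↓│
│ ╶─┴─╴ │
│↑ ← ← ↲│
└───────┘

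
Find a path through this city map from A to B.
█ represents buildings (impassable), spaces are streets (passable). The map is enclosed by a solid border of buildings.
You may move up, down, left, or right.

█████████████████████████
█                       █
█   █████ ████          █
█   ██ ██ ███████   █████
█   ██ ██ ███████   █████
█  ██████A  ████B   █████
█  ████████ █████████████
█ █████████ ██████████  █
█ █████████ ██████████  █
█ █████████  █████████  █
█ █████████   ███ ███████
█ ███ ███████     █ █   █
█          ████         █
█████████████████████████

Finding the shortest path from A to B:
Movement: cardinal only
Path length: 17 steps
Directions: up → up → up → up → right → right → right → right → right → down → right → right → right → down → down → down → left

Solution:

█████████████████████████
█        ↱→→→→↓         █
█   █████↑████↳→→↓      █
█   ██ ██↑███████↓  █████
█   ██ ██↑███████↓  █████
█  ██████A  ████B↲  █████
█  ████████ █████████████
█ █████████ ██████████  █
█ █████████ ██████████  █
█ █████████  █████████  █
█ █████████   ███ ███████
█ ███ ███████     █ █   █
█          ████         █
█████████████████████████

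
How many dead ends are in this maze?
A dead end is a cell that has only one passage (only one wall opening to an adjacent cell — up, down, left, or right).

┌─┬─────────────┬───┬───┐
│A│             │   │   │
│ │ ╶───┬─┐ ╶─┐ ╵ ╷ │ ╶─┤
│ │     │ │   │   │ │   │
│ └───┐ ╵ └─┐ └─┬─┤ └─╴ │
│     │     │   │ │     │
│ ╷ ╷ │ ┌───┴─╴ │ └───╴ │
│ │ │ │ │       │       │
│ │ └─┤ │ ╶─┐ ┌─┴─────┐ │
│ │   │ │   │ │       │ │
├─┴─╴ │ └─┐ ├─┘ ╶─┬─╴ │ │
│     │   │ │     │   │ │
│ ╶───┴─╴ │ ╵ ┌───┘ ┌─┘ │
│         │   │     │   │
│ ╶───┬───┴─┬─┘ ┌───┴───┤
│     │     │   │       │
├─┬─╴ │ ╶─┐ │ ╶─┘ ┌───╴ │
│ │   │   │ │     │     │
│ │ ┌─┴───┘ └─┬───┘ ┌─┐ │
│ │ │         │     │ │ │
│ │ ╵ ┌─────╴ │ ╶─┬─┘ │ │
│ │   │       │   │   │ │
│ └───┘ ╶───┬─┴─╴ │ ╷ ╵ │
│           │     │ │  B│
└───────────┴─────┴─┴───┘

Checking each cell for number of passages:

Dead ends found at positions:
  (0, 0)
  (0, 11)
  (1, 4)
  (2, 5)
  (2, 8)
  (3, 2)
  (4, 0)
  (4, 6)
  (5, 8)
  (6, 10)
  (8, 0)
  (8, 4)
  (9, 10)
  (11, 5)
  (11, 6)
  (11, 9)
Total dead ends: 16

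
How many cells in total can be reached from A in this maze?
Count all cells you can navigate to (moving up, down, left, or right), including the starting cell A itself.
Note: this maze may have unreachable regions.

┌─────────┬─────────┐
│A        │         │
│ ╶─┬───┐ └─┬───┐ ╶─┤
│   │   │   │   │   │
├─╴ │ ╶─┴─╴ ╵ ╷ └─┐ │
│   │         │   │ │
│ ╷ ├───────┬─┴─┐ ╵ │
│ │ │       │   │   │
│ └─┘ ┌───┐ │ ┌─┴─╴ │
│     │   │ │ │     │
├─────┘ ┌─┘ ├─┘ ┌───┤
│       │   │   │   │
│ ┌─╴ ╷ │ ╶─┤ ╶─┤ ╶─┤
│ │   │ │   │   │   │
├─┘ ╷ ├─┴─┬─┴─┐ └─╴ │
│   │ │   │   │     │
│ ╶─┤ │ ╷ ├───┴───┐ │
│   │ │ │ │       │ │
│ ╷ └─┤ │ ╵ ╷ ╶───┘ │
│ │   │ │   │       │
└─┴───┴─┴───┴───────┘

Using BFS/flood-fill to find all reachable cells from A:
Maze size: 10 × 10 = 100 total cells
24 cell(s) are walled off and cannot be reached from A.
Reachable cells: 76

Reachable region (· marks reachable cells):

┌─────────┬─────────┐
│A · · · ·│· · · · ·│
│ ╶─┬───┐ └─┬───┐ ╶─┤
│· ·│· ·│· ·│· ·│· ·│
├─╴ │ ╶─┴─╴ ╵ ╷ └─┐ │
│· ·│· · · · ·│· ·│·│
│ ╷ ├───────┬─┴─┐ ╵ │
│·│·│· · · ·│   │· ·│
│ └─┘ ┌───┐ │ ┌─┴─╴ │
│· · ·│   │·│ │· · ·│
├─────┘ ┌─┘ ├─┘ ┌───┤
│       │· ·│· ·│· ·│
│ ┌─╴ ╷ │ ╶─┤ ╶─┤ ╶─┤
│ │   │ │· ·│· ·│· ·│
├─┘ ╷ ├─┴─┬─┴─┐ └─╴ │
│   │ │· ·│   │· · ·│
│ ╶─┤ │ ╷ ├───┴───┐ │
│   │ │·│·│· · · ·│·│
│ ╷ └─┤ │ ╵ ╷ ╶───┘ │
│ │   │·│· ·│· · · ·│
└─┴───┴─┴───┴───────┘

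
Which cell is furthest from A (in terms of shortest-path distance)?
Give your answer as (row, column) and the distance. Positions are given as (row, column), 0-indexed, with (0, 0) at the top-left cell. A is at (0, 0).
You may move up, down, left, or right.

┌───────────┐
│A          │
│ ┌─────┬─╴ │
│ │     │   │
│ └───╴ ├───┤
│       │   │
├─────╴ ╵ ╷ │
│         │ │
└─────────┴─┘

Computing BFS distances from A to all cells:
Furthest cell: (3, 5)
Distance: 10 steps

Path from A to the furthest cell:

┌───────────┐
│A          │
│ ┌─────┬─╴ │
│↓│     │   │
│ └───╴ ├───┤
│↳ → → ↓│↱ ↓│
├─────╴ ╵ ╷ │
│      ↳ ↑│B│
└─────────┴─┘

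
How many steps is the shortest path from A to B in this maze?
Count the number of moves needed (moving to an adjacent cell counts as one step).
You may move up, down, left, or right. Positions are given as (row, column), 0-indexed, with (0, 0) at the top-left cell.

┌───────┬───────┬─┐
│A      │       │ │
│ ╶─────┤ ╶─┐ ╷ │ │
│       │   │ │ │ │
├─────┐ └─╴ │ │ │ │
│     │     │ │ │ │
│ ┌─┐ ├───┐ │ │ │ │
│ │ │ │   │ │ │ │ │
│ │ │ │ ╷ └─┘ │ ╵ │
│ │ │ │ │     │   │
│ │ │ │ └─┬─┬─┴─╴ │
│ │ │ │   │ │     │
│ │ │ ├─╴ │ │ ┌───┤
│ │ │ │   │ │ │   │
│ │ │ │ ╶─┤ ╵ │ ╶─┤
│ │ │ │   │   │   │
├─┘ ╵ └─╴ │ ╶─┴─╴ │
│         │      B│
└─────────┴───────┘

Using BFS to find shortest path:
Start: (0, 0), End: (8, 8)
Path found:
(0,0) → (1,0) → (1,1) → (1,2) → (1,3) → (2,3) → (2,4) → (2,5) → (1,5) → (1,4) → (0,4) → (0,5) → (0,6) → (0,7) → (1,7) → (2,7) → (3,7) → (4,7) → (4,8) → (5,8) → (5,7) → (5,6) → (6,6) → (7,6) → (7,5) → (8,5) → (8,6) → (8,7) → (8,8)
Number of steps: 28

Solution:

┌───────┬───────┬─┐
│A      │↱ → → ↓│ │
│ ╶─────┤ ╶─┐ ╷ │ │
│↳ → → ↓│↑ ↰│ │↓│ │
├─────┐ └─╴ │ │ │ │
│     │↳ → ↑│ │↓│ │
│ ┌─┐ ├───┐ │ │ │ │
│ │ │ │   │ │ │↓│ │
│ │ │ │ ╷ └─┘ │ ╵ │
│ │ │ │ │     │↳ ↓│
│ │ │ │ └─┬─┬─┴─╴ │
│ │ │ │   │ │↓ ← ↲│
│ │ │ ├─╴ │ │ ┌───┤
│ │ │ │   │ │↓│   │
│ │ │ │ ╶─┤ ╵ │ ╶─┤
│ │ │ │   │↓ ↲│   │
├─┘ ╵ └─╴ │ ╶─┴─╴ │
│         │↳ → → B│
└─────────┴───────┘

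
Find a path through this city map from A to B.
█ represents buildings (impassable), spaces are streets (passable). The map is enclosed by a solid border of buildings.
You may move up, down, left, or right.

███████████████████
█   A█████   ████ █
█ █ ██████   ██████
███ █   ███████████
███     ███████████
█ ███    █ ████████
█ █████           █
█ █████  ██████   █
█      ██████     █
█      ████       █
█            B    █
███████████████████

Finding the shortest path from A to B:
Movement: cardinal only
Path length: 24 steps
Directions: left → down → down → down → right → right → down → right → right → down → right → right → right → right → right → right → right → right → down → down → down → down → left → left

Solution:

███████████████████
█  ↓A█████   ████ █
█ █↓██████   ██████
███↓█   ███████████
███↳→↓  ███████████
█ ███↳→↓ █ ████████
█ █████↳→→→→→→→↓  █
█ █████  ██████↓  █
█      ██████  ↓  █
█      ████    ↓  █
█            B←↲  █
███████████████████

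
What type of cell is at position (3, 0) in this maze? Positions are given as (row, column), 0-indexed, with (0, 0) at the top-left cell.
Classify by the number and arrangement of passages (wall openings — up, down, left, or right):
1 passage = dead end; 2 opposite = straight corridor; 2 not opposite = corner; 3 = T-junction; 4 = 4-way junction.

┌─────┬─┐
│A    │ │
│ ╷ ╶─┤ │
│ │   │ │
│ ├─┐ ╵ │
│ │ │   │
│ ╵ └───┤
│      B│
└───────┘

Checking cell at (3, 0):
Number of passages: 2
Cell type: corner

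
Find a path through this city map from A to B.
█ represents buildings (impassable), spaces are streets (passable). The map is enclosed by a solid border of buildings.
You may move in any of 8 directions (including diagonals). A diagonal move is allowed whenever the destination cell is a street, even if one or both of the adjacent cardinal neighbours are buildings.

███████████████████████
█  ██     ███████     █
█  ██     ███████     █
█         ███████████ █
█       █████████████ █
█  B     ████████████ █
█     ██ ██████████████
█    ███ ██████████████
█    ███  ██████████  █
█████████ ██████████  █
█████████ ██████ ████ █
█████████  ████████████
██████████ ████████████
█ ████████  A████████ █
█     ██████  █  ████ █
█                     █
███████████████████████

Finding the shortest path from A to B:
Movement: 8-directional
Path length: 13 steps
Directions: left → up-left → up → up-left → up → up → up-left → up → up-left → left → left → left → left

Solution:

███████████████████████
█  ██     ███████     █
█  ██     ███████     █
█         ███████████ █
█       █████████████ █
█  B←←←← ████████████ █
█     ██↖██████████████
█    ███↑██████████████
█    ███ ↖██████████  █
█████████↑██████████  █
█████████↑██████ ████ █
█████████ ↖████████████
██████████↑████████████
█ ████████ ↖A████████ █
█     ██████  █  ████ █
█                     █
███████████████████████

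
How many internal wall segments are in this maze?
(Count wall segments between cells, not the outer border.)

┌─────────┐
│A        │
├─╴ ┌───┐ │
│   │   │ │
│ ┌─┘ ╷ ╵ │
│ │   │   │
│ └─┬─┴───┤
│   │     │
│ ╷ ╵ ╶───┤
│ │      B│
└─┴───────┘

Counting internal wall segments:
Total internal walls: 16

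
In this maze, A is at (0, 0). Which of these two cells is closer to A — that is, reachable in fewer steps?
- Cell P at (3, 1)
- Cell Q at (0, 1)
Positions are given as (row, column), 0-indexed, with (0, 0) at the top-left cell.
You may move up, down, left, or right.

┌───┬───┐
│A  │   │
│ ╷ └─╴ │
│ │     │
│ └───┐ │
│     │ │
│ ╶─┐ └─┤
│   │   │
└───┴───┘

Shortest path A → P at (3, 1): 4 steps
Shortest path A → Q at (0, 1): 1 steps

Q is closer (1 steps vs 4 steps).

Path to P:

┌───┬───┐
│A  │   │
│ ╷ └─╴ │
│↓│     │
│ └───┐ │
│↓    │ │
│ ╶─┐ └─┤
│↳ P│   │
└───┴───┘

Path to Q:

┌───┬───┐
│A Q│   │
│ ╷ └─╴ │
│ │     │
│ └───┐ │
│     │ │
│ ╶─┐ └─┤
│   │   │
└───┴───┘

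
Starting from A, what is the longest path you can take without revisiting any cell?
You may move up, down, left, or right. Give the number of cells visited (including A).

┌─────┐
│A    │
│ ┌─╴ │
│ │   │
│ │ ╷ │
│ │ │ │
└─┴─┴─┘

Finding longest simple path using DFS:
Start: (0, 0)
Longest path visits 6 cells
Path: A → right → right → down → left → down

Solution:

┌─────┐
│A → ↓│
│ ┌─╴ │
│ │↓ ↲│
│ │ ╷ │
│ │B│ │
└─┴─┴─┘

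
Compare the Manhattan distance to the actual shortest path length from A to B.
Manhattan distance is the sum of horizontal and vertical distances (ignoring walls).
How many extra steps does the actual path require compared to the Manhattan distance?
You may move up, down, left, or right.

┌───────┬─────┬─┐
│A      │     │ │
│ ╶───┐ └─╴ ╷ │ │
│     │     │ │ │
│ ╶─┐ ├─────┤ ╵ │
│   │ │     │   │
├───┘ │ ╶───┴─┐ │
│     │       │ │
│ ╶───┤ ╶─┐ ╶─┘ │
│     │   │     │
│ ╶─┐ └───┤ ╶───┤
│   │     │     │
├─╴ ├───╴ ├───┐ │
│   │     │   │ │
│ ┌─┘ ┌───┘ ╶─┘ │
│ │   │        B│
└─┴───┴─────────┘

Manhattan distance: |7 - 0| + |7 - 0| = 14
Actual path length: 20
Extra steps: 20 - 14 = 6

Solution:

┌───────┬─────┬─┐
│A → → ↓│  ↱ ↓│ │
│ ╶───┐ └─╴ ╷ │ │
│     │↳ → ↑│↓│ │
│ ╶─┐ ├─────┤ ╵ │
│   │ │     │↳ ↓│
├───┘ │ ╶───┴─┐ │
│     │       │↓│
│ ╶───┤ ╶─┐ ╶─┘ │
│     │   │↓ ← ↲│
│ ╶─┐ └───┤ ╶───┤
│   │     │↳ → ↓│
├─╴ ├───╴ ├───┐ │
│   │     │   │↓│
│ ┌─┘ ┌───┘ ╶─┘ │
│ │   │        B│
└─┴───┴─────────┘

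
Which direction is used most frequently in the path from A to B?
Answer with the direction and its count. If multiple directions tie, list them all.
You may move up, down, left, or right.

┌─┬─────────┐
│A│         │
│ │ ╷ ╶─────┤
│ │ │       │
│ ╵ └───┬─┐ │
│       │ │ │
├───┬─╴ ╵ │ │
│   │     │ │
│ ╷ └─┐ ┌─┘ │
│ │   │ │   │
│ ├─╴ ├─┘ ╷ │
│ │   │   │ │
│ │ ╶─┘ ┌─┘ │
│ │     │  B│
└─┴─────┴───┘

Directions: down, down, right, up, up, right, down, right, right, right, down, down, down, down, down
Counts: {'down': 8, 'right': 5, 'up': 2}
Most common: down (8 times)

Solution:

┌─┬─────────┐
│A│↱ ↓      │
│ │ ╷ ╶─────┤
│↓│↑│↳ → → ↓│
│ ╵ └───┬─┐ │
│↳ ↑    │ │↓│
├───┬─╴ ╵ │ │
│   │     │↓│
│ ╷ └─┐ ┌─┘ │
│ │   │ │  ↓│
│ ├─╴ ├─┘ ╷ │
│ │   │   │↓│
│ │ ╶─┘ ┌─┘ │
│ │     │  B│
└─┴─────┴───┘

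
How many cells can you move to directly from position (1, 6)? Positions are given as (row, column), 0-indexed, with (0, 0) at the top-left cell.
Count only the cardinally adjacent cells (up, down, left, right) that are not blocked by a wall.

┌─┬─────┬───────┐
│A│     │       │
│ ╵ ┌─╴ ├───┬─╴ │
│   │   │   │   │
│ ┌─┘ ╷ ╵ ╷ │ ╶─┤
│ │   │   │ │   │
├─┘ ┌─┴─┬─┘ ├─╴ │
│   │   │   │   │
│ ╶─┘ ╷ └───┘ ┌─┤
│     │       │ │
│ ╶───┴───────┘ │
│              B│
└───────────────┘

Checking passable neighbors of (1, 6):
Neighbors: (2, 6), (1, 7)
Count: 2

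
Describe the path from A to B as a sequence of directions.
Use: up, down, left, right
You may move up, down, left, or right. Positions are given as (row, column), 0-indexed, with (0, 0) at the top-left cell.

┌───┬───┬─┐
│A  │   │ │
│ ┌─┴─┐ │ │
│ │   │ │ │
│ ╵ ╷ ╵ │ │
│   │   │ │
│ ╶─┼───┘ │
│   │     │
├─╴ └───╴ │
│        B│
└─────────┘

Finding the path and converting it to directions:
Path through cells: (0,0) → (1,0) → (2,0) → (3,0) → (3,1) → (4,1) → (4,2) → (4,3) → (4,4)
Directions: down, down, down, right, down, right, right, right

Solution:

┌───┬───┬─┐
│A  │   │ │
│ ┌─┴─┐ │ │
│↓│   │ │ │
│ ╵ ╷ ╵ │ │
│↓  │   │ │
│ ╶─┼───┘ │
│↳ ↓│     │
├─╴ └───╴ │
│  ↳ → → B│
└─────────┘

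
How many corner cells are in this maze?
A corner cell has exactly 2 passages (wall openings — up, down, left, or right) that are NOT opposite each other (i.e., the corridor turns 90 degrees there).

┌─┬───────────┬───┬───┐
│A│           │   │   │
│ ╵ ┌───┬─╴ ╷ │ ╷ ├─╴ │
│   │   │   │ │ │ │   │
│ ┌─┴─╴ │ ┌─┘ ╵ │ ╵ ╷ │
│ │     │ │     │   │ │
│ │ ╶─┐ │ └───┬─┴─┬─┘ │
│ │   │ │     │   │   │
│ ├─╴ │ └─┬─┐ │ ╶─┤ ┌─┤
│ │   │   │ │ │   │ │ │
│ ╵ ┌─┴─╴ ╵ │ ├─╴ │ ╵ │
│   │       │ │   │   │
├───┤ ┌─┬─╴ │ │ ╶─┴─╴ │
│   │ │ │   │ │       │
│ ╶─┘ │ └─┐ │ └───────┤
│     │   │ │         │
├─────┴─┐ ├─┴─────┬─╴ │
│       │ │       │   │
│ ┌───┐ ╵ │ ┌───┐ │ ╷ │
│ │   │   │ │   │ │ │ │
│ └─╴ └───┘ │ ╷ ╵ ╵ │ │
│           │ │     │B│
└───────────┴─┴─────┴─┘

Counting corner cells (2 non-opposite passages):
Total corners: 56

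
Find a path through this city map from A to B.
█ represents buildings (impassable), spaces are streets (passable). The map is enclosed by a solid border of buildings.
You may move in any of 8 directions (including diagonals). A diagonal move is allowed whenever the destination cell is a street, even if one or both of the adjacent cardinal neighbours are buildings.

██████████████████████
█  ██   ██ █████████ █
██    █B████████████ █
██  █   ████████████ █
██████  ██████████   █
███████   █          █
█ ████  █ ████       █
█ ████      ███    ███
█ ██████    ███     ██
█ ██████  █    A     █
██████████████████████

Finding the shortest path from A to B:
Movement: 8-directional
Path length: 10 steps
Directions: left → left → left → up-left → up-left → up-left → up-left → up-left → up → up

Solution:

██████████████████████
█  ██   ██ █████████ █
██    █B████████████ █
██  █  ↑████████████ █
██████ ↑██████████   █
███████ ↖ █          █
█ ████  █↖████       █
█ ████    ↖ ███    ███
█ ██████   ↖███     ██
█ ██████  █ ↖←←A     █
██████████████████████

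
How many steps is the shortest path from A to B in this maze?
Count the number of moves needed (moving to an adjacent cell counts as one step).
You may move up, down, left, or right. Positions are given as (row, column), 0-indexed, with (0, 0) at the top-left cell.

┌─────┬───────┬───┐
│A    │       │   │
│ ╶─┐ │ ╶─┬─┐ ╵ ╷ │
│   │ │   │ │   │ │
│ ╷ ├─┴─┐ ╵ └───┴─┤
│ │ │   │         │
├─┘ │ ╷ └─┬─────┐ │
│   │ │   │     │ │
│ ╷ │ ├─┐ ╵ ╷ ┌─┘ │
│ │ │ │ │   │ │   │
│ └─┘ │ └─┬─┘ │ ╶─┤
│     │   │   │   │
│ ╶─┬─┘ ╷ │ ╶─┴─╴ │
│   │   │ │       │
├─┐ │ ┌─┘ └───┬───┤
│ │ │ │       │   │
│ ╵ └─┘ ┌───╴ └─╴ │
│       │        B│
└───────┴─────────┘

Using BFS to find shortest path:
Start: (0, 0), End: (8, 8)
Path found:
(0,0) → (1,0) → (1,1) → (2,1) → (3,1) → (3,0) → (4,0) → (5,0) → (6,0) → (6,1) → (7,1) → (8,1) → (8,2) → (8,3) → (7,3) → (7,4) → (7,5) → (7,6) → (8,6) → (8,7) → (8,8)
Number of steps: 20

Solution:

┌─────┬───────┬───┐
│A    │       │   │
│ ╶─┐ │ ╶─┬─┐ ╵ ╷ │
│↳ ↓│ │   │ │   │ │
│ ╷ ├─┴─┐ ╵ └───┴─┤
│ │↓│   │         │
├─┘ │ ╷ └─┬─────┐ │
│↓ ↲│ │   │     │ │
│ ╷ │ ├─┐ ╵ ╷ ┌─┘ │
│↓│ │ │ │   │ │   │
│ └─┘ │ └─┬─┘ │ ╶─┤
│↓    │   │   │   │
│ ╶─┬─┘ ╷ │ ╶─┴─╴ │
│↳ ↓│   │ │       │
├─┐ │ ┌─┘ └───┬───┤
│ │↓│ │↱ → → ↓│   │
│ ╵ └─┘ ┌───╴ └─╴ │
│  ↳ → ↑│    ↳ → B│
└───────┴─────────┘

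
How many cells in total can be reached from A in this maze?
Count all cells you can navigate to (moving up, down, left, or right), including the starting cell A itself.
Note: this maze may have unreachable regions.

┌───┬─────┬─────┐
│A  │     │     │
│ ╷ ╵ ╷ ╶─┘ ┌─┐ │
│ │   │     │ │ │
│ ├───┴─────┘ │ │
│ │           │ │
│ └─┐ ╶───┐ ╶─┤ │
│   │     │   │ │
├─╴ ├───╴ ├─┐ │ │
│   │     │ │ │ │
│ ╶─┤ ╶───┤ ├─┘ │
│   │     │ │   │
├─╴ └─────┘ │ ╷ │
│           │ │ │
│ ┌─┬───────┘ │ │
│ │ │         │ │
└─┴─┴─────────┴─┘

Using BFS/flood-fill to find all reachable cells from A:
Maze size: 8 × 8 = 64 total cells
20 cell(s) are walled off and cannot be reached from A.
Reachable cells: 44

Reachable region (· marks reachable cells):

┌───┬─────┬─────┐
│A ·│· · ·│· · ·│
│ ╷ ╵ ╷ ╶─┘ ┌─┐ │
│·│· ·│· · ·│ │·│
│ ├───┴─────┘ │ │
│·│           │·│
│ └─┐ ╶───┐ ╶─┤ │
│· ·│     │   │·│
├─╴ ├───╴ ├─┐ │ │
│· ·│     │·│ │·│
│ ╶─┤ ╶───┤ ├─┘ │
│· ·│     │·│· ·│
├─╴ └─────┘ │ ╷ │
│· · · · · ·│·│·│
│ ┌─┬───────┘ │ │
│·│ │· · · · ·│·│
└─┴─┴─────────┴─┘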